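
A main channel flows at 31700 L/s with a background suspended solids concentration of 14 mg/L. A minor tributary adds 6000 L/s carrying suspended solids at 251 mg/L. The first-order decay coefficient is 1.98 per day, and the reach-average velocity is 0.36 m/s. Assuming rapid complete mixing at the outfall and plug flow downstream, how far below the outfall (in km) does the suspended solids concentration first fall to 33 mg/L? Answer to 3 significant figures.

Mass balance: C = (31700·14.00 + 6000·251.0) / 37700 = 1950000/37700 = 51.72 mg/L.
Set 51.72·exp(−k·t) = 33 → t = ln(51.72/33)/k = 19610 s = 5.446 h.
Distance = v·t = 0.36·19610 = 7058 m = 7.058 km.

7.06 km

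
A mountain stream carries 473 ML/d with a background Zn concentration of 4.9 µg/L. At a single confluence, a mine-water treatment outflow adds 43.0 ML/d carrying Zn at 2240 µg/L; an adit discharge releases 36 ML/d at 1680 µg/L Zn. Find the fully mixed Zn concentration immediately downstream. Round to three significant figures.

Conservation of mass: C = (473.0·4.900 + 43.00·2240 + 36.00·1680) / 552.0 = 159100/552.0 = 288.3 µg/L.

288 µg/L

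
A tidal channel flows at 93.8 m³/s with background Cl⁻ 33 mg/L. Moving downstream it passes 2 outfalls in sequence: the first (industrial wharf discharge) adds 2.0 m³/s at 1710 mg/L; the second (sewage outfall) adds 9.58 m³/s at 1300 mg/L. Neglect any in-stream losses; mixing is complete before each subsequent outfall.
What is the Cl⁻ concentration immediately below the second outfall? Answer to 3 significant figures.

Outfall 1: combined Q = 95.80 m³/s; C = (93.80·33.00 + 2.000·1710)/95.80 = 68.01 mg/L.
Outfall 2: combined Q = 105.4 m³/s; C = (95.80·68.01 + 9.580·1300)/105.4 = 180.0 mg/L.

180 mg/L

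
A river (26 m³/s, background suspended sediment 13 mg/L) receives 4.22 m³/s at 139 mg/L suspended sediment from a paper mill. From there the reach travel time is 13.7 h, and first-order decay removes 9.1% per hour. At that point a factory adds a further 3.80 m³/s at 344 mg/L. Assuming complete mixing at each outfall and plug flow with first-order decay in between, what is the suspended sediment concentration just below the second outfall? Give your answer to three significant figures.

45.8 mg/L

After mixing, C = (26.00·13.00 + 4.220·139.0) / 30.22 = 924.6/30.22 = 30.59 mg/L; combined flow 30.22 m³/s.
9.1%/h lost → k = −ln(1 − 0.091) = 0.09541 h⁻¹.
Applying C = C₀e^(−kt): 30.59 × 0.2706 = 8.279 mg/L.
Second outfall: C = (30.22·8.279 + 3.800·344.0)/34.02 = 45.78 mg/L.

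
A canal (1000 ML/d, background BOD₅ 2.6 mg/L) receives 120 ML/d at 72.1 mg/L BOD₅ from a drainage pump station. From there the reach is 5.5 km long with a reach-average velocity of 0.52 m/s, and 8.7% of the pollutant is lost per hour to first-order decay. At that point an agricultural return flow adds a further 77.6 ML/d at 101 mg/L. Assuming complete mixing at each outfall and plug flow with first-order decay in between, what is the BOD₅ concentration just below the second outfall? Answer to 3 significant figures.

13.7 mg/L

After mixing, C = (1000·2.600 + 120.0·72.10) / 1120 = 11250/1120 = 10.05 mg/L; combined flow 1120 ML/d.
Travel time t = 5.5·1000 / 0.52 = 10580 s = 2.938 h.
8.7%/h lost → k = −ln(1 − 0.087) = 0.09102 h⁻¹.
First-order decay: C = 10.05·exp(−k·t) = 10.05·0.7654 = 7.689 mg/L.
At the second outfall, C = (1120·7.689 + 77.60·101.0) / (1120 + 77.60) = 13.74 mg/L.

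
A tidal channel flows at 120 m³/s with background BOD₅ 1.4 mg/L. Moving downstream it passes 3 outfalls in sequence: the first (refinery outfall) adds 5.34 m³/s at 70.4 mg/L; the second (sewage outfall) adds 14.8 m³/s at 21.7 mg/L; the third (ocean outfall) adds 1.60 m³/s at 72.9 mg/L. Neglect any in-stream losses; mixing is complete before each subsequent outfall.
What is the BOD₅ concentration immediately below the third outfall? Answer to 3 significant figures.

Below outfall 1: Q → 125.3 m³/s, C = (120.0·1.400 + 5.340·70.40)/125.3 = 4.340 mg/L.
Below outfall 2: Q → 140.1 m³/s, C = (125.3·4.340 + 14.80·21.70)/140.1 = 6.173 mg/L.
Below outfall 3: Q → 141.7 m³/s, C = (140.1·6.173 + 1.600·72.90)/141.7 = 6.926 mg/L.

6.93 mg/L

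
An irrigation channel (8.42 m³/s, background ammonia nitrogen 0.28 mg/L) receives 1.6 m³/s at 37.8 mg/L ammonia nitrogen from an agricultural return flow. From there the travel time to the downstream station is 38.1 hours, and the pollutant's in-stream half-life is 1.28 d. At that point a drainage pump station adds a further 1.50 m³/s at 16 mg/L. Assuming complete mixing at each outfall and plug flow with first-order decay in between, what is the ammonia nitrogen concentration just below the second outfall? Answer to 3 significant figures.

4.39 mg/L

After mixing, C = (8.420·0.2800 + 1.600·37.80) / 10.02 = 62.84/10.02 = 6.271 mg/L; combined flow 10.02 m³/s.
Half-life 1.28 d → k = ln 2 / 1.28 = 0.5415 d⁻¹.
Applying C = C₀e^(−kt): 6.271 × 0.4233 = 2.655 mg/L.
Second outfall: C = (10.02·2.655 + 1.500·16.00)/11.52 = 4.392 mg/L.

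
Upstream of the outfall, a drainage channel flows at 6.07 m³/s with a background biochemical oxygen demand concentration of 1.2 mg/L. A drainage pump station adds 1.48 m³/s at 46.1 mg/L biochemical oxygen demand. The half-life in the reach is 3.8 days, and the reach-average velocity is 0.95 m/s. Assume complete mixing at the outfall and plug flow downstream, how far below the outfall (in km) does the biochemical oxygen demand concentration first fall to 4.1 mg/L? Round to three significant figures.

Flow-weighted average: C = (6.070·1.200 + 1.480·46.10) / 7.550 = 75.51/7.550 = 10.00 mg/L.
Half-life 3.8 d → k = ln 2 / 3.8 = 0.1824 d⁻¹.
Set 10.00·exp(−k·t) = 4.1 → t = ln(10.00/4.1)/k = 422400 s = 117.3 h.
Distance = v·t = 0.95·422400 = 401300 m = 401.3 km.

401 km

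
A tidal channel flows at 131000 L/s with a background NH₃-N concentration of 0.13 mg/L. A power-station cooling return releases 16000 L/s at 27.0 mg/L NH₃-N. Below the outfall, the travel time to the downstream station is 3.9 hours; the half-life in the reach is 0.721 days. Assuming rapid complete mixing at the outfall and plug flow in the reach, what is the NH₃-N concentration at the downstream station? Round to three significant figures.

Mass balance: C = (131000·0.1300 + 16000·27.00) / 147000 = 449000/147000 = 3.055 mg/L.
Half-life 0.721 d → k = ln 2 / 0.721 = 0.9614 d⁻¹.
After decay, C = 3.055 × e^(−kt) = 3.055 × 0.8554 = 2.613 mg/L.

2.61 mg/L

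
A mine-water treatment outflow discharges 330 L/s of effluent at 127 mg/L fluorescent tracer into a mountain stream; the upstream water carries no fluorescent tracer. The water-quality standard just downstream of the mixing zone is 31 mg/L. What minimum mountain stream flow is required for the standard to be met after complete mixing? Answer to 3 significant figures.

1020 L/s

Set C_mix = 31: (Q·0 + 330.0·127.0) / (Q + 330.0) = 31
→ Q = 330.0·(127.0 − 31)/(31 − 0) = 1022 L/s.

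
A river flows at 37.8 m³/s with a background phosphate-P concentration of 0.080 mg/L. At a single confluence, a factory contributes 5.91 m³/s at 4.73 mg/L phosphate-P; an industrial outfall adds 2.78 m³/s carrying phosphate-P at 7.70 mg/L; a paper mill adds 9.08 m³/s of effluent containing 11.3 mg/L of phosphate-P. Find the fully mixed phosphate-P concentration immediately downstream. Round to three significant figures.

Mixed concentration C = ΣQC/ΣQ = (37.80·0.08000 + 5.910·4.730 + 2.780·7.700 + 9.080·11.30) / 55.57 = 155.0/55.57 = 2.789 mg/L.

2.79 mg/L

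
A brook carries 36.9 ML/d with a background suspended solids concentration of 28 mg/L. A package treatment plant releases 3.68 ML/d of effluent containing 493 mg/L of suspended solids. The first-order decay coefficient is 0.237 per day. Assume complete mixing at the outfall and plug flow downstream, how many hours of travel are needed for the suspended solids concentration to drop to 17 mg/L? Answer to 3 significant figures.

Mass balance: C = (36.90·28.00 + 3.680·493.0) / 40.58 = 2847/40.58 = 70.17 mg/L.
70.17·exp(−k·t) = 17 → t = ln(70.17/17)/k = 516800 s = 143.6 h.

144 h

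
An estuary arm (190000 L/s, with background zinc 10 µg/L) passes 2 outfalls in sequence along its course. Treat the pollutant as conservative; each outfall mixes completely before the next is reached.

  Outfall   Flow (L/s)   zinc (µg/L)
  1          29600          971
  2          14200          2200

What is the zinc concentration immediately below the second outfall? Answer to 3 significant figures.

After outfall 1: Q = 190000 + 29600 = 219600 L/s; C = (190000·10.00 + 29600·971.0)/219600 = 139.5 µg/L.
After outfall 2: Q = 219600 + 14200 = 233800 L/s; C = (219600·139.5 + 14200·2200)/233800 = 264.7 µg/L.

265 µg/L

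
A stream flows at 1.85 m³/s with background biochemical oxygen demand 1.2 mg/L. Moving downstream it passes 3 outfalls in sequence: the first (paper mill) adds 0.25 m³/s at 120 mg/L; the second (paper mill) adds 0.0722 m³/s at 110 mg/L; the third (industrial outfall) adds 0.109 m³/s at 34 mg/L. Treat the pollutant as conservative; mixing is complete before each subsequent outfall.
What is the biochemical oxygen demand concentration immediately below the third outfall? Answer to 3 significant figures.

19.2 mg/L

Below outfall 1: Q → 2.100 m³/s, C = (1.850·1.200 + 0.2500·120.0)/2.100 = 15.34 mg/L.
Below outfall 2: Q → 2.172 m³/s, C = (2.100·15.34 + 0.07220·110.0)/2.172 = 18.49 mg/L.
Below outfall 3: Q → 2.281 m³/s, C = (2.172·18.49 + 0.1090·34.00)/2.281 = 19.23 mg/L.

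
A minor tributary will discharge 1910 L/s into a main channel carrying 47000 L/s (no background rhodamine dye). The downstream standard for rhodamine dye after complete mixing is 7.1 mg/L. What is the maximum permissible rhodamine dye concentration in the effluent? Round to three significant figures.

182 mg/L

At the limit, (Qr·Cr + Qe·Cₑ)/(Qr + Qe) = 7.1:
Cₑ = (48910·7.1 − 47000·0) / 1910 = 181.8 mg/L.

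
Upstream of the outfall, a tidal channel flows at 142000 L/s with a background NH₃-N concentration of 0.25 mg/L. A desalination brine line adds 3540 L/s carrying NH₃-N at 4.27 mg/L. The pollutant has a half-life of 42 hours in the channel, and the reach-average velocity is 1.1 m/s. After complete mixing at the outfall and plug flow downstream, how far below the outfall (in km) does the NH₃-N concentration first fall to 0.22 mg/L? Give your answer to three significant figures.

Flow-weighted average: C = (142000·0.2500 + 3540·4.270) / 145500 = 50620/145500 = 0.3478 mg/L.
Half-life 42 h → k = ln 2 / 42 = 0.01650 h⁻¹ = 0.3961 d⁻¹.
Set 0.3478·exp(−k·t) = 0.22 → t = ln(0.3478/0.22)/k = 99890 s = 27.75 h.
Distance = v·t = 1.1·99890 = 109900 m = 109.9 km.

110 km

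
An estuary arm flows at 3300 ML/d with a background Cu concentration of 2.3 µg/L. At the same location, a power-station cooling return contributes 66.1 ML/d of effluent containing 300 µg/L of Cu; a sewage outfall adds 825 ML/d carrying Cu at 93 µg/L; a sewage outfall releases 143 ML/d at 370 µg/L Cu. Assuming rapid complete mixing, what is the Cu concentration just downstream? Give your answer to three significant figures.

36.2 µg/L

Mixed concentration C = ΣQC/ΣQ = (3300·2.300 + 66.10·300.0 + 825.0·93.00 + 143.0·370.0) / 4334 = 157100/4334 = 36.24 µg/L.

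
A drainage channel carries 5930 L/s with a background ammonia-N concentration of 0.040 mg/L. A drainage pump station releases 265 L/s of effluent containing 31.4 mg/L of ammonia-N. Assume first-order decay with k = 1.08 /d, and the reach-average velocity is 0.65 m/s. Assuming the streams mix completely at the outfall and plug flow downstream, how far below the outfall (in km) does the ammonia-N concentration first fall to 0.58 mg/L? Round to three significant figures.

45.1 km

Conservation of mass: C = (5930·0.04000 + 265.0·31.40) / 6195 = 8558/6195 = 1.381 mg/L.
Set 1.381·exp(−k·t) = 0.58 → t = ln(1.381/0.58)/k = 69430 s = 19.29 h.
Distance = v·t = 0.65·69430 = 45130 m = 45.13 km.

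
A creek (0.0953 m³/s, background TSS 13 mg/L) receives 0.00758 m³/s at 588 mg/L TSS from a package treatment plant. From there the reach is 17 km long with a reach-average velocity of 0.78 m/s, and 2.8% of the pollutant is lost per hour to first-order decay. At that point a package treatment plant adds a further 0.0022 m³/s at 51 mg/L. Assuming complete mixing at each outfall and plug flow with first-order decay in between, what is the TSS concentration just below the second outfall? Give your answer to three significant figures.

46.7 mg/L

Mixed concentration C = ΣQC/ΣQ = (0.09530·13.00 + 0.007580·588.0) / 0.1029 = 5.696/0.1029 = 55.36 mg/L; combined flow 0.1029 m³/s.
Travel time t = 17·1000 / 0.78 = 21790 s = 6.054 h.
2.8%/h lost → k = −ln(1 − 0.028) = 0.02840 h⁻¹.
Decay over the reach: 55.36·exp(−kt) = 55.36·0.8420 = 46.62 mg/L.
Second outfall: C = (0.1029·46.62 + 0.002200·51.00)/0.1051 = 46.71 mg/L.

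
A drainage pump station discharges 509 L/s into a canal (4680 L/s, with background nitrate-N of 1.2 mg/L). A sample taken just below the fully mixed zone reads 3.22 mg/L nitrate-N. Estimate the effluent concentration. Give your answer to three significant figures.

21.8 mg/L

Mass balance: 4680·1.200 + 509.0·Cₑ = 5189·3.220
→ Cₑ = (5189·3.220 − 4680·1.200) / 509.0 = 21.79 mg/L.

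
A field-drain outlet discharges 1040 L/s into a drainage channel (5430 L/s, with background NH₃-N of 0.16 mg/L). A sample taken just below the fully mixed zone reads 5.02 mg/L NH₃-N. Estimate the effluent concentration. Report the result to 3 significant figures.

30.4 mg/L

Mass balance: 5430·0.1600 + 1040·Cₑ = 6470·5.020
→ Cₑ = (6470·5.020 − 5430·0.1600) / 1040 = 30.39 mg/L.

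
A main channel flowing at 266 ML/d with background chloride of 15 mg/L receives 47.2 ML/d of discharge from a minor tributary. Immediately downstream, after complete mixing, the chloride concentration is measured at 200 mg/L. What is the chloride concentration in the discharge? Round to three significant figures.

Mass balance: 266.0·15.00 + 47.20·Cₑ = 313.2·200.0
→ Cₑ = (313.2·200.0 − 266.0·15.00) / 47.20 = 1243 mg/L.

1240 mg/L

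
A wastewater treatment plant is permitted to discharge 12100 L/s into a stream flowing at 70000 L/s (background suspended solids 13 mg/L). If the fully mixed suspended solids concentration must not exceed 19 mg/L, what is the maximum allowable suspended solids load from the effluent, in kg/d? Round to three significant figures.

Mass balance at the limit: 70000·13.00 + 12100·Cₑ = 82100·19 → Cₑ = 53.71 mg/L.
12100 L/s = 12.10 m³/s. Load = 12.10 m³/s × 53.71 g/m³ × 86 400 s/d = 56150 kg/d.

56200 kg/d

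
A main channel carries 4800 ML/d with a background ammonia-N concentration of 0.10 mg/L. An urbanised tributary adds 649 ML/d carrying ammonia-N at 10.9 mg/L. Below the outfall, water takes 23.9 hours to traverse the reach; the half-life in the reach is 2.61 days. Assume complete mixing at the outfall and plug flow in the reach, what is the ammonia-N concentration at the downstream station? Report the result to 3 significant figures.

Mass balance: C = (4800·0.1000 + 649.0·10.90) / 5449 = 7554/5449 = 1.386 mg/L.
Half-life 2.61 d → k = ln 2 / 2.61 = 0.2656 d⁻¹.
First-order decay: C = 1.386·exp(−k·t) = 1.386·0.7676 = 1.064 mg/L.

1.06 mg/L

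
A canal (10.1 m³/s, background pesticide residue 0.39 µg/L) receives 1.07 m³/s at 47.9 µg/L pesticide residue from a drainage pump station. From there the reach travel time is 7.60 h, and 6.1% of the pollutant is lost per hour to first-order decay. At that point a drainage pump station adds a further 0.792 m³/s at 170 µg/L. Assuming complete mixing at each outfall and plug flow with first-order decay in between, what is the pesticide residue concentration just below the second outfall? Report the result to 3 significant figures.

14.1 µg/L

Mass balance: C = (10.10·0.3900 + 1.070·47.90) / 11.17 = 55.19/11.17 = 4.941 µg/L; combined flow 11.17 m³/s.
6.1%/h lost → k = −ln(1 − 0.061) = 0.06294 h⁻¹.
Decay over the reach: 4.941·exp(−kt) = 4.941·0.6198 = 3.063 µg/L.
At the second outfall, C = (11.17·3.063 + 0.7920·170.0) / (11.17 + 0.7920) = 14.12 µg/L.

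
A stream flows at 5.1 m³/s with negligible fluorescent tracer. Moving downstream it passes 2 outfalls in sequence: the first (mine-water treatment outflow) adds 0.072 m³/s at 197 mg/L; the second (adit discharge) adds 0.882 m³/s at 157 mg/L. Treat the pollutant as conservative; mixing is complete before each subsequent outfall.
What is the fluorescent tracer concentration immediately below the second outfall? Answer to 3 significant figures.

25.2 mg/L

Outfall 1: combined Q = 5.172 m³/s; C = (5.100·0 + 0.07200·197.0)/5.172 = 2.742 mg/L.
Outfall 2: combined Q = 6.054 m³/s; C = (5.172·2.742 + 0.8820·157.0)/6.054 = 25.22 mg/L.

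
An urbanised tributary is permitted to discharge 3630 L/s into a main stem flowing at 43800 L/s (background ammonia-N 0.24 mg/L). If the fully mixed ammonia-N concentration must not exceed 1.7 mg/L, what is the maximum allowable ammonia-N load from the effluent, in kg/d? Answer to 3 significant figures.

6060 kg/d

Mass balance at the limit: 43800·0.2400 + 3630·Cₑ = 47430·1.7 → Cₑ = 19.32 mg/L.
3630 L/s = 3.630 m³/s. Load = 3.630 m³/s × 19.32 g/m³ × 86 400 s/d = 6058 kg/d.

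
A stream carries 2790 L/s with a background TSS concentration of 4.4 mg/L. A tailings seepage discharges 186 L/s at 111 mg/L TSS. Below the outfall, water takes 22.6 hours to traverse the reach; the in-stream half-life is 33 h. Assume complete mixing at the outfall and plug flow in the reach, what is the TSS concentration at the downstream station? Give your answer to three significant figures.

6.88 mg/L

Mixed concentration C = ΣQC/ΣQ = (2790·4.400 + 186.0·111.0) / 2976 = 32920/2976 = 11.06 mg/L.
Half-life 33 h → k = ln 2 / 33 = 0.02100 h⁻¹ = 0.5041 d⁻¹.
Applying C = C₀e^(−kt): 11.06 × 0.6221 = 6.882 mg/L.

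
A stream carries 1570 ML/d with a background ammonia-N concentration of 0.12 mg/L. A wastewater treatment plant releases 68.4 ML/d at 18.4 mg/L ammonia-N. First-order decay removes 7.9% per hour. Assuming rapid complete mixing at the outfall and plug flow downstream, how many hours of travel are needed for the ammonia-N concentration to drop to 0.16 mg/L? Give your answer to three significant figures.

Conservation of mass: C = (1570·0.1200 + 68.40·18.40) / 1638 = 1447/1638 = 0.8832 mg/L.
7.9%/h lost → k = −ln(1 − 0.079) = 0.08230 h⁻¹.
0.8832·exp(−k·t) = 0.16 → t = ln(0.8832/0.16)/k = 74730 s = 20.76 h.

20.8 h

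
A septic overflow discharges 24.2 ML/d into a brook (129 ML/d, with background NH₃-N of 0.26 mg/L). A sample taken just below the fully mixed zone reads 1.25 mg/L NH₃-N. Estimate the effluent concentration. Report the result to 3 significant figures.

Mass balance: 129.0·0.2600 + 24.20·Cₑ = 153.2·1.250
→ Cₑ = (153.2·1.250 − 129.0·0.2600) / 24.20 = 6.527 mg/L.

6.53 mg/L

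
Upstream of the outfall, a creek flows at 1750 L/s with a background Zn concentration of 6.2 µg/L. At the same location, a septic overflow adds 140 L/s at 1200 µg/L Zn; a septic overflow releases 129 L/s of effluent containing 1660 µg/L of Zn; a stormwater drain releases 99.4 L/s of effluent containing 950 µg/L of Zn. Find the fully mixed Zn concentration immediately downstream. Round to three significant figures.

230 µg/L

Conservation of mass: C = (1750·6.200 + 140.0·1200 + 129.0·1660 + 99.40·950.0) / 2118 = 487400/2118 = 230.1 µg/L.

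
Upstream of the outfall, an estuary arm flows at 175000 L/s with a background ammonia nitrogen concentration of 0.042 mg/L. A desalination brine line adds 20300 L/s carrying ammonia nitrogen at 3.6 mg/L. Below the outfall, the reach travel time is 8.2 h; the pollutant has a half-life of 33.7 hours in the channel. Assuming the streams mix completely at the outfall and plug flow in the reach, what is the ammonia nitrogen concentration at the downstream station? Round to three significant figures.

0.348 mg/L

Mass balance: C = (175000·0.04200 + 20300·3.600) / 195300 = 80430/195300 = 0.4118 mg/L.
Half-life 33.7 h → k = ln 2 / 33.7 = 0.02057 h⁻¹ = 0.4936 d⁻¹.
Applying C = C₀e^(−kt): 0.4118 × 0.8448 = 0.3479 mg/L.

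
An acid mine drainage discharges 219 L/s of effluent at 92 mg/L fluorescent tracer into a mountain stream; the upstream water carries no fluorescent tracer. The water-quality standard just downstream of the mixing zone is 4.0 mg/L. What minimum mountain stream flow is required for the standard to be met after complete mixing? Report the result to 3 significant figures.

Set C_mix = 4.0: (Q·0 + 219.0·92.00) / (Q + 219.0) = 4.0
→ Q = 219.0·(92.00 − 4.0)/(4.0 − 0) = 4818 L/s.

4820 L/s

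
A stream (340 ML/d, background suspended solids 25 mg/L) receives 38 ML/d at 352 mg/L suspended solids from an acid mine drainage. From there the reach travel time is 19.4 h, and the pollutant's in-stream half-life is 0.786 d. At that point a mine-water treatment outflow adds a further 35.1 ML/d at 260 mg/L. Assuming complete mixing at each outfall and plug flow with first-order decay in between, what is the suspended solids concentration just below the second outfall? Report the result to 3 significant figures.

48.1 mg/L

Flow-weighted average: C = (340.0·25.00 + 38.00·352.0) / 378.0 = 21880/378.0 = 57.87 mg/L; combined flow 378.0 ML/d.
Half-life 0.786 d → k = ln 2 / 0.786 = 0.8819 d⁻¹.
Applying C = C₀e^(−kt): 57.87 × 0.4902 = 28.37 mg/L.
At the second outfall, C = (378.0·28.37 + 35.10·260.0) / (378.0 + 35.10) = 48.05 mg/L.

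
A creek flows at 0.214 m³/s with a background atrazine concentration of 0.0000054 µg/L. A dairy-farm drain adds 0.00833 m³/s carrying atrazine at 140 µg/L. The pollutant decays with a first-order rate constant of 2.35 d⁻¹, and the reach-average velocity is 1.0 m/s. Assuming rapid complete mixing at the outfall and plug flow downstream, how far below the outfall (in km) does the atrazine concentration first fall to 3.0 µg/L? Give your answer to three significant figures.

Flow-weighted average: C = (0.2140·0.000005400 + 0.008330·140.0) / 0.2223 = 1.166/0.2223 = 5.245 µg/L.
Set 5.245·exp(−k·t) = 3.0 → t = ln(5.245/3.0)/k = 20540 s = 5.706 h.
Distance = v·t = 1.0·20540 = 20540 m = 20.54 km.

20.5 km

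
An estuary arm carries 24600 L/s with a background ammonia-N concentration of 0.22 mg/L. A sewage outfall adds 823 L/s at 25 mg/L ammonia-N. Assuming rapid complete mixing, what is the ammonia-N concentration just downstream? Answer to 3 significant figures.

Conservation of mass: C = (24600·0.2200 + 823.0·25.00) / 25420 = 25990/25420 = 1.022 mg/L.

1.02 mg/L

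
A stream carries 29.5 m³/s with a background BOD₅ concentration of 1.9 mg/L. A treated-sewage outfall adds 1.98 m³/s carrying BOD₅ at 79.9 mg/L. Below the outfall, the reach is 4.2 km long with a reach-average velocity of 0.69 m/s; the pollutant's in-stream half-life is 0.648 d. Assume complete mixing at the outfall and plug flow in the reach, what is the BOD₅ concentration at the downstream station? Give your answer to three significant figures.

Mass balance: C = (29.50·1.900 + 1.980·79.90) / 31.48 = 214.3/31.48 = 6.806 mg/L.
Travel time t = 4.2·1000 / 0.69 = 6087 s = 1.691 h.
Half-life 0.648 d → k = ln 2 / 0.648 = 1.070 d⁻¹.
Applying C = C₀e^(−kt): 6.806 × 0.9274 = 6.312 mg/L.

6.31 mg/L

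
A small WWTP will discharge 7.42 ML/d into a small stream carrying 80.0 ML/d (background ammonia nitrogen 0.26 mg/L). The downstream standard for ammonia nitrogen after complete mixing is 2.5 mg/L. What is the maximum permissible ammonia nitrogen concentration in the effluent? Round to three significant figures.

26.7 mg/L

At the limit, (Qr·Cr + Qe·Cₑ)/(Qr + Qe) = 2.5:
Cₑ = (87.42·2.5 − 80.00·0.2600) / 7.420 = 26.65 mg/L.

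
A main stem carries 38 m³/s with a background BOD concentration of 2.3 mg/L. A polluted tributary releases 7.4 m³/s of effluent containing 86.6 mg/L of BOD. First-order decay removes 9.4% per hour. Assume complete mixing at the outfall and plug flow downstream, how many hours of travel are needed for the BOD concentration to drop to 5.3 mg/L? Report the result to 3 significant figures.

After mixing, C = (38.00·2.300 + 7.400·86.60) / 45.40 = 728.2/45.40 = 16.04 mg/L.
9.4%/h lost → k = −ln(1 − 0.094) = 0.09872 h⁻¹.
16.04·exp(−k·t) = 5.3 → t = ln(16.04/5.3)/k = 40390 s = 11.22 h.

11.2 h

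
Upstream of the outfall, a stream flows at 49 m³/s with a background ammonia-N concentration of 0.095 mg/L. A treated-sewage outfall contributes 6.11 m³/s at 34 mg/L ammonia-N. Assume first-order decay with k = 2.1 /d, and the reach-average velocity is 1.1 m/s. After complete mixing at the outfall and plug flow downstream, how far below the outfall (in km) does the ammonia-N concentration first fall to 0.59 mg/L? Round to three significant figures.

84.9 km

Mass balance: C = (49.00·0.09500 + 6.110·34.00) / 55.11 = 212.4/55.11 = 3.854 mg/L.
Set 3.854·exp(−k·t) = 0.59 → t = ln(3.854/0.59)/k = 77210 s = 21.45 h.
Distance = v·t = 1.1·77210 = 84940 m = 84.94 km.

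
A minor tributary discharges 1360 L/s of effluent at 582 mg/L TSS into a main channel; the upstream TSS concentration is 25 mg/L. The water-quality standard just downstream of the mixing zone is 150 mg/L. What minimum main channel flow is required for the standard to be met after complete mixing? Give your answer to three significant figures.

Set C_mix = 150: (Q·25.00 + 1360·582.0) / (Q + 1360) = 150
→ Q = 1360·(582.0 − 150)/(150 − 25.00) = 4700 L/s.

4700 L/s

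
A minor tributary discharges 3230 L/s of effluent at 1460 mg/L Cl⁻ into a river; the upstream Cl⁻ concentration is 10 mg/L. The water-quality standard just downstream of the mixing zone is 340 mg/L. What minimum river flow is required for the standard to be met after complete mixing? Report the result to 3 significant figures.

Set C_mix = 340: (Q·10.00 + 3230·1460) / (Q + 3230) = 340
→ Q = 3230·(1460 − 340)/(340 − 10.00) = 10960 L/s.

11000 L/s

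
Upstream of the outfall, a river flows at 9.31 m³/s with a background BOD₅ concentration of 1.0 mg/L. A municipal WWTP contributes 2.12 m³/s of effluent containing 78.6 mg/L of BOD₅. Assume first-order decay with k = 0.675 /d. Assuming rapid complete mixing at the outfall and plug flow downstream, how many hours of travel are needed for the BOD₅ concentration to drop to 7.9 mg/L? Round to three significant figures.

23.7 h

Flow-weighted average: C = (9.310·1.000 + 2.120·78.60) / 11.43 = 175.9/11.43 = 15.39 mg/L.
15.39·exp(−k·t) = 7.9 → t = ln(15.39/7.9)/k = 85380 s = 23.72 h.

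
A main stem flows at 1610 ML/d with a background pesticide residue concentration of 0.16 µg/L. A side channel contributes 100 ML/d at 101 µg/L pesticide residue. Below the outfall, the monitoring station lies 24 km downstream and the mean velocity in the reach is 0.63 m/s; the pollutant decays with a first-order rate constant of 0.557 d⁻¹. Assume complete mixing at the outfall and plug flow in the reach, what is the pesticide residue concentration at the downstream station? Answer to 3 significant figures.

4.74 µg/L

After mixing, C = (1610·0.1600 + 100.0·101.0) / 1710 = 10360/1710 = 6.057 µg/L.
Travel time t = 24·1000 / 0.63 = 38100 s = 10.58 h.
Applying C = C₀e^(−kt): 6.057 × 0.7822 = 4.738 µg/L.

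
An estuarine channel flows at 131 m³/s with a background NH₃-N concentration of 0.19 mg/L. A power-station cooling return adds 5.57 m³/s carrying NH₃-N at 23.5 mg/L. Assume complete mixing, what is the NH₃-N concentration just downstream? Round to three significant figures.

1.14 mg/L

Flow-weighted average: C = (131.0·0.1900 + 5.570·23.50) / 136.6 = 155.8/136.6 = 1.141 mg/L.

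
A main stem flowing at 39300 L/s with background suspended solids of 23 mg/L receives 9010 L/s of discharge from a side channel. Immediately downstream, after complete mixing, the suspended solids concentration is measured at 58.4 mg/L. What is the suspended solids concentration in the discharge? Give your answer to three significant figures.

213 mg/L

Mass balance: 39300·23.00 + 9010·Cₑ = 48310·58.40
→ Cₑ = (48310·58.40 − 39300·23.00) / 9010 = 212.8 mg/L.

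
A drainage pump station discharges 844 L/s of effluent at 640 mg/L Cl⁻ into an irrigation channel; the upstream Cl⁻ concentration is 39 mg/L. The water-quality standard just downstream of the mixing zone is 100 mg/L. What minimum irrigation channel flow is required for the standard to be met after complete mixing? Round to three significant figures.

7470 L/s

Set C_mix = 100: (Q·39.00 + 844.0·640.0) / (Q + 844.0) = 100
→ Q = 844.0·(640.0 − 100)/(100 − 39.00) = 7471 L/s.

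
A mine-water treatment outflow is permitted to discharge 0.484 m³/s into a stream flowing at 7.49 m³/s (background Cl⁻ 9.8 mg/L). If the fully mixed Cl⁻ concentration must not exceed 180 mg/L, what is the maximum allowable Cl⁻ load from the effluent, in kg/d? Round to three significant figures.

Mass balance at the limit: 7.490·9.800 + 0.4840·Cₑ = 7.974·180 → Cₑ = 2814 mg/L.
Load = 0.4840 m³/s × 2814 g/m³ × 86 400 s/d = 117700 kg/d.

118000 kg/d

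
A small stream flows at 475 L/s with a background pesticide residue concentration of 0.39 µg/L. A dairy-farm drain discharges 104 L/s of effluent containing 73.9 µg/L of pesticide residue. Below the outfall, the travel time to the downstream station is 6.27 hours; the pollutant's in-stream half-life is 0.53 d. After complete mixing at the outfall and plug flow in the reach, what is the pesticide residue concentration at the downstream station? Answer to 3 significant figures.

9.66 µg/L

Mixed concentration C = ΣQC/ΣQ = (475.0·0.3900 + 104.0·73.90) / 579.0 = 7871/579.0 = 13.59 µg/L.
Half-life 0.53 d → k = ln 2 / 0.53 = 1.308 d⁻¹.
Decay over the reach: 13.59·exp(−kt) = 13.59·0.7106 = 9.660 µg/L.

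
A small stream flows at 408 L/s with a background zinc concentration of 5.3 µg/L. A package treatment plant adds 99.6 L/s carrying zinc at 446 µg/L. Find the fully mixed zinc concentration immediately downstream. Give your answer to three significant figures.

Mass balance: C = (408.0·5.300 + 99.60·446.0) / 507.6 = 46580/507.6 = 91.77 µg/L.

91.8 µg/L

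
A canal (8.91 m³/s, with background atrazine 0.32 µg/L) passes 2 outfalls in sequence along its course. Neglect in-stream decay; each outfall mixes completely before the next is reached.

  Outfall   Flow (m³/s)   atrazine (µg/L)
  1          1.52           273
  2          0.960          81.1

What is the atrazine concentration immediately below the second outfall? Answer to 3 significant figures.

Below outfall 1: Q → 10.43 m³/s, C = (8.910·0.3200 + 1.520·273.0)/10.43 = 40.06 µg/L.
Below outfall 2: Q → 11.39 m³/s, C = (10.43·40.06 + 0.9600·81.10)/11.39 = 43.52 µg/L.

43.5 µg/L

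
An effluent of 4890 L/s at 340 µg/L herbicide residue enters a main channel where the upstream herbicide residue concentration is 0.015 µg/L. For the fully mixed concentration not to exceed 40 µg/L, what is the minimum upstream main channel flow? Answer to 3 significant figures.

Set C_mix = 40: (Q·0.01500 + 4890·340.0) / (Q + 4890) = 40
→ Q = 4890·(340.0 − 40)/(40 − 0.01500) = 36690 L/s.

36700 L/s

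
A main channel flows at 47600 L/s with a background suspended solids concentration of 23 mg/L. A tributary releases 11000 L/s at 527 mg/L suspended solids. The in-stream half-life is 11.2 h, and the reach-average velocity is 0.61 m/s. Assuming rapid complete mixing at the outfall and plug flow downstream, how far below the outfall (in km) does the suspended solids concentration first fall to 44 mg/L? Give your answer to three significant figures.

After mixing, C = (47600·23.00 + 11000·527.0) / 58600 = 6892000/58600 = 117.6 mg/L.
Half-life 11.2 h → k = ln 2 / 11.2 = 0.06189 h⁻¹ = 1.485 d⁻¹.
Set 117.6·exp(−k·t) = 44 → t = ln(117.6/44)/k = 57190 s = 15.89 h.
Distance = v·t = 0.61·57190 = 34890 m = 34.89 km.

34.9 km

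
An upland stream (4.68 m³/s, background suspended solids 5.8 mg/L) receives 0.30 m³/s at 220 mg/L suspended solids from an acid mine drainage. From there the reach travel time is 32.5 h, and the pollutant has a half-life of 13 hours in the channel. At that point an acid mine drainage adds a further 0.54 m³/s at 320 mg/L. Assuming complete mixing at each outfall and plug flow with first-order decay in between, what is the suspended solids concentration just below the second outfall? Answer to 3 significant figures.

After mixing, C = (4.680·5.800 + 0.3000·220.0) / 4.980 = 93.14/4.980 = 18.70 mg/L; combined flow 4.980 m³/s.
Half-life 13 h → k = ln 2 / 13 = 0.05332 h⁻¹ = 1.280 d⁻¹.
After decay, C = 18.70 × e^(−kt) = 18.70 × 0.1768 = 3.306 mg/L.
Second outfall: C = (4.980·3.306 + 0.5400·320.0)/5.520 = 34.29 mg/L.

34.3 mg/L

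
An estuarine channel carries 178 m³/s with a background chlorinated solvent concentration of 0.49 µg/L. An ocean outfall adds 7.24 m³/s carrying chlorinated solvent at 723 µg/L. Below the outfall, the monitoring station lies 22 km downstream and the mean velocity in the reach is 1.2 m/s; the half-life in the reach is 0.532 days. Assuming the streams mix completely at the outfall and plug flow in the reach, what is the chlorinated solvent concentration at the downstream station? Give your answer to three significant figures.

Mixed concentration C = ΣQC/ΣQ = (178.0·0.4900 + 7.240·723.0) / 185.2 = 5322/185.2 = 28.73 µg/L.
Travel time t = 22·1000 / 1.2 = 18330 s = 5.093 h.
Half-life 0.532 d → k = ln 2 / 0.532 = 1.303 d⁻¹.
First-order decay: C = 28.73·exp(−k·t) = 28.73·0.7585 = 21.79 µg/L.

21.8 µg/L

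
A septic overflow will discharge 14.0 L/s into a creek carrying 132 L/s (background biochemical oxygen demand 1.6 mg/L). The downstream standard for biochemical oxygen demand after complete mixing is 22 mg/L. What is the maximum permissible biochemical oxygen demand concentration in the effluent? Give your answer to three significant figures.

At the limit, (Qr·Cr + Qe·Cₑ)/(Qr + Qe) = 22:
Cₑ = (146.0·22 − 132.0·1.600) / 14.00 = 214.3 mg/L.

214 mg/L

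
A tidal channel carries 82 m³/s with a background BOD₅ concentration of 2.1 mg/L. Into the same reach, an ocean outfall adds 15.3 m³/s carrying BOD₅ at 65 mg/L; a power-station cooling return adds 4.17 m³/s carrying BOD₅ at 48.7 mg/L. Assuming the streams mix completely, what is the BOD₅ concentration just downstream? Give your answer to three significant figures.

13.5 mg/L

Mixed concentration C = ΣQC/ΣQ = (82.00·2.100 + 15.30·65.00 + 4.170·48.70) / 101.5 = 1370/101.5 = 13.50 mg/L.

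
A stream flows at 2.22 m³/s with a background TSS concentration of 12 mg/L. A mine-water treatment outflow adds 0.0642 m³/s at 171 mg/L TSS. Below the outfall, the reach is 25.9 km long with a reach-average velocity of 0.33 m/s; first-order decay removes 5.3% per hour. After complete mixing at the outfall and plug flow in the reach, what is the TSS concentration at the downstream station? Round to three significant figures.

Conservation of mass: C = (2.220·12.00 + 0.06420·171.0) / 2.284 = 37.62/2.284 = 16.47 mg/L.
Travel time t = 25.9·1000 / 0.33 = 78480 s = 21.80 h.
5.3%/h lost → k = −ln(1 − 0.053) = 0.05446 h⁻¹.
Decay over the reach: 16.47·exp(−kt) = 16.47·0.3051 = 5.024 mg/L.

5.02 mg/L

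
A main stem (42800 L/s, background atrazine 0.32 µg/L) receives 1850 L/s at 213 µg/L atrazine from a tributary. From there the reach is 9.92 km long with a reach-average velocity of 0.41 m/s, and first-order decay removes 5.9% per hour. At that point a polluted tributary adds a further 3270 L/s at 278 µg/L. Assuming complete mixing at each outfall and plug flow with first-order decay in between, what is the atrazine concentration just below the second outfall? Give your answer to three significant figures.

Mass balance: C = (42800·0.3200 + 1850·213.0) / 44650 = 407700/44650 = 9.132 µg/L; combined flow 44650 L/s.
Travel time t = 9.92·1000 / 0.41 = 24200 s = 6.721 h.
5.9%/h lost → k = −ln(1 − 0.059) = 0.06081 h⁻¹.
First-order decay: C = 9.132·exp(−k·t) = 9.132·0.6645 = 6.068 µg/L.
Second outfall: C = (44650·6.068 + 3270·278.0)/47920 = 24.62 µg/L.

24.6 µg/L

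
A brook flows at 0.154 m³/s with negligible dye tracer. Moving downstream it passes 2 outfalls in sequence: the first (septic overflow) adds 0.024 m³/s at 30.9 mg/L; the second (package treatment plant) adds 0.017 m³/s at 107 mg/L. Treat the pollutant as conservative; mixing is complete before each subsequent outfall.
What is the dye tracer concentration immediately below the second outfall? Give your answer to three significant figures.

13.1 mg/L

Outfall 1: combined Q = 0.1780 m³/s; C = (0.1540·0 + 0.02400·30.90)/0.1780 = 4.166 mg/L.
Outfall 2: combined Q = 0.1950 m³/s; C = (0.1780·4.166 + 0.01700·107.0)/0.1950 = 13.13 mg/L.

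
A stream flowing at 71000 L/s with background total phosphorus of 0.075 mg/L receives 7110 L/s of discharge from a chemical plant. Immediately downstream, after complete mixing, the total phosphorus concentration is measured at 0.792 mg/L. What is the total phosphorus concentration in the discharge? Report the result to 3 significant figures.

7.95 mg/L

Mass balance: 71000·0.07500 + 7110·Cₑ = 78110·0.7920
→ Cₑ = (78110·0.7920 − 71000·0.07500) / 7110 = 7.952 mg/L.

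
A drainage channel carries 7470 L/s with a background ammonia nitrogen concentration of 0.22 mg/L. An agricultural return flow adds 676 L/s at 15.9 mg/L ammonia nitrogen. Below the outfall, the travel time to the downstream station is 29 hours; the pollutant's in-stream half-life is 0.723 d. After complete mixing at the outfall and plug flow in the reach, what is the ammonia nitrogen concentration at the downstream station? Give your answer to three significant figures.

0.478 mg/L

Mass balance: C = (7470·0.2200 + 676.0·15.90) / 8146 = 12390/8146 = 1.521 mg/L.
Half-life 0.723 d → k = ln 2 / 0.723 = 0.9587 d⁻¹.
First-order decay: C = 1.521·exp(−k·t) = 1.521·0.3140 = 0.4776 mg/L.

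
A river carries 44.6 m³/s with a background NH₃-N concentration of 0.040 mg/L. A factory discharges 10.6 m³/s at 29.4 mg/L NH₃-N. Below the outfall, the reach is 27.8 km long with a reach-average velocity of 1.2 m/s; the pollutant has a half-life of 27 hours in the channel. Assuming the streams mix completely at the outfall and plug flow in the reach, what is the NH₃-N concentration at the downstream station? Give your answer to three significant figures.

4.81 mg/L

Mass balance: C = (44.60·0.04000 + 10.60·29.40) / 55.20 = 313.4/55.20 = 5.678 mg/L.
Travel time t = 27.8·1000 / 1.2 = 23170 s = 6.435 h.
Half-life 27 h → k = ln 2 / 27 = 0.02567 h⁻¹ = 0.6161 d⁻¹.
After decay, C = 5.678 × e^(−kt) = 5.678 × 0.8477 = 4.813 mg/L.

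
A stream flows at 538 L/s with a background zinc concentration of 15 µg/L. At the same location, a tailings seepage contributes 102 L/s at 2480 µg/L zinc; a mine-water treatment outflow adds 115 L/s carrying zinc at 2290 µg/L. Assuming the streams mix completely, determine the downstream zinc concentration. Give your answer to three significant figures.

After mixing, C = (538.0·15.00 + 102.0·2480 + 115.0·2290) / 755.0 = 524400/755.0 = 694.5 µg/L.

695 µg/L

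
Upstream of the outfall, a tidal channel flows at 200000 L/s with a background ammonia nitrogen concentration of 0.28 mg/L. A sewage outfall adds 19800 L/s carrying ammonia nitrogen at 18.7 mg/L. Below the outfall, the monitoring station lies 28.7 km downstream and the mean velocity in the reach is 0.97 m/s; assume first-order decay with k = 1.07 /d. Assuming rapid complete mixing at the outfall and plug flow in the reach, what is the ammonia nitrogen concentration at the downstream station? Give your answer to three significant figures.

Conservation of mass: C = (200000·0.2800 + 19800·18.70) / 219800 = 426300/219800 = 1.939 mg/L.
Travel time t = 28.7·1000 / 0.97 = 29590 s = 8.219 h.
First-order decay: C = 1.939·exp(−k·t) = 1.939·0.6932 = 1.344 mg/L.

1.34 mg/L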